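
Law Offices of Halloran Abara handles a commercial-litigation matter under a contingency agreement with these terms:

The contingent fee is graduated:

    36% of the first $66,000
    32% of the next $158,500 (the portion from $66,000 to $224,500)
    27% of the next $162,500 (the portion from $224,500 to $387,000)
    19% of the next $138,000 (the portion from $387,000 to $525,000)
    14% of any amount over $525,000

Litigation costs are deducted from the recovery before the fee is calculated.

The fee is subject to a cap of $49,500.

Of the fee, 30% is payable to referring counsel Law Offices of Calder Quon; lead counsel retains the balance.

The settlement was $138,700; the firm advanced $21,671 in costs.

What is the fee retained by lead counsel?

Fee base (net of costs): $138,700 − $21,671 = $117,029
First $66,000 at 36% = $23,760.00
Remaining $51,029 at 32% = $16,329.28
Fee: $23,760.00 + $16,329.28 = $40,089.28
$40,089.28 is under the $49,500 cap.
Referral share: 30% of $40,089.28 = $12,026.78; lead counsel retains $40,089.28 − $12,026.78 = $28,062.50.

$28,062.50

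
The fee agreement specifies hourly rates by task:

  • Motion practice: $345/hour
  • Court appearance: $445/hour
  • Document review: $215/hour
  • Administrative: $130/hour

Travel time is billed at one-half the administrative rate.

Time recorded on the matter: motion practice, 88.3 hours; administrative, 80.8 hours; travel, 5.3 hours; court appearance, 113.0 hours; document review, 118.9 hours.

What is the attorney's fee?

Motion practice: 88.3 × $345 = $30,463.50
Court appearance: 113.0 × $445 = $50,285.00
Document review: 118.9 × $215 = $25,563.50
Administrative: 80.8 × $130 = $10,504.00
Subtotal: $30,463.50 + $50,285.00 + $25,563.50 + $10,504.00 = $116,816.00
Travel: 5.3 × ($130 ÷ 2) = 5.3 × $65.00 = $344.50
Total: $116,816.00 + $344.50 = $117,160.50

$117,160.50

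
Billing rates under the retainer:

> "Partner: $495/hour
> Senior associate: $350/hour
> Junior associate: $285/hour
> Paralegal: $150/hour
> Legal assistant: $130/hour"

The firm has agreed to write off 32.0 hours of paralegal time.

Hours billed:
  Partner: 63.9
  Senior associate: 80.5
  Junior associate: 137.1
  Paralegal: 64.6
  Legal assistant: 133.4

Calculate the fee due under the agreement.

Partner: 63.9 × $495 = $31,630.50
Senior associate: 80.5 × $350 = $28,175.00
Junior associate: 137.1 × $285 = $39,073.50
Paralegal: 64.6 × $150 = $9,690.00
Legal assistant: 133.4 × $130 = $17,342.00
Subtotal: $125,911.00
Write-off: 32.0 × $150 = $4,800.00
Total: $125,911.00 − $4,800.00 = $121,111.00

$121,111.00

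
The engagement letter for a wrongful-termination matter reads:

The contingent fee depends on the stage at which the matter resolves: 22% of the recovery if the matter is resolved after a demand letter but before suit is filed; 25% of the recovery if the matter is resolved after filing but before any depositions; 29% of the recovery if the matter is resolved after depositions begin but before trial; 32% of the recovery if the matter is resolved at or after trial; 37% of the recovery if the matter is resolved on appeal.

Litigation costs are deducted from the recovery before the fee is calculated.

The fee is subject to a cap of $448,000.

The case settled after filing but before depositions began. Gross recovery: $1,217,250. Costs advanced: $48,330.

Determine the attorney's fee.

$292,230.00

Fee base (net of costs): $1,217,250 − $48,330 = $1,168,920
The matter settled after filing but before depositions began, so the 25% rate applies.
$1,168,920 × 25% = $292,230.00
$292,230.00 is under the $448,000 cap.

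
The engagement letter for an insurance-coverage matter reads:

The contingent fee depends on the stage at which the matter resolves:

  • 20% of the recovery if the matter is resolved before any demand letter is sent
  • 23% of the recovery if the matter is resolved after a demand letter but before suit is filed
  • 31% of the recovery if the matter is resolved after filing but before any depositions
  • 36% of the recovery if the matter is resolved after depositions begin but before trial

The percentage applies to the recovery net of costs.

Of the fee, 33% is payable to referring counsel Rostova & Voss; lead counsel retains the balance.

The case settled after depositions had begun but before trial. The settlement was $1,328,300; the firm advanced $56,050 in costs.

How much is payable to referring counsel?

$151,143.30

Fee base (net of costs): $1,328,300 − $56,050 = $1,272,250
The matter settled after depositions had begun but before trial, so the 36% rate applies.
$1,272,250 × 36% = $458,010.00
Referral share: 33% of $458,010.00 = $151,143.30; lead counsel retains $458,010.00 − $151,143.30 = $306,866.70.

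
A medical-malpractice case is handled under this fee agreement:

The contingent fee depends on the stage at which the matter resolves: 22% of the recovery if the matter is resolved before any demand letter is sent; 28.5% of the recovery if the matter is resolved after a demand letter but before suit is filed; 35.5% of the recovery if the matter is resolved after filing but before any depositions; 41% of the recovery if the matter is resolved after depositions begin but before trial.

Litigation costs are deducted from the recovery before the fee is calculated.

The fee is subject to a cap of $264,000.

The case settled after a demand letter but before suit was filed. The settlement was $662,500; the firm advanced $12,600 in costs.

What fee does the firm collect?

$185,221.50

Fee base (net of costs): $662,500 − $12,600 = $649,900
The matter settled after a demand letter but before suit was filed, so the 28.5% rate applies.
$649,900 × 28.5% = $185,221.50
$185,221.50 is under the $264,000 cap.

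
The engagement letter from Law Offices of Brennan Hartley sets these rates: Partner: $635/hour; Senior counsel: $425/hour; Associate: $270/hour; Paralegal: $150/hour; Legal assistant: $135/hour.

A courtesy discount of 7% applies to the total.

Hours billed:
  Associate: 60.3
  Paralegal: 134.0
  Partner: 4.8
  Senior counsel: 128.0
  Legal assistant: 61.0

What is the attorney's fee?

Partner: 4.8 × $635 = $3,048.00
Senior counsel: 128.0 × $425 = $54,400.00
Associate: 60.3 × $270 = $16,281.00
Paralegal: 134.0 × $150 = $20,100.00
Legal assistant: 61.0 × $135 = $8,235.00
Subtotal: $102,064.00
Less 7% discount: −$7,144.48
Total: $102,064.00 − $7,144.48 = $94,919.52

$94,919.52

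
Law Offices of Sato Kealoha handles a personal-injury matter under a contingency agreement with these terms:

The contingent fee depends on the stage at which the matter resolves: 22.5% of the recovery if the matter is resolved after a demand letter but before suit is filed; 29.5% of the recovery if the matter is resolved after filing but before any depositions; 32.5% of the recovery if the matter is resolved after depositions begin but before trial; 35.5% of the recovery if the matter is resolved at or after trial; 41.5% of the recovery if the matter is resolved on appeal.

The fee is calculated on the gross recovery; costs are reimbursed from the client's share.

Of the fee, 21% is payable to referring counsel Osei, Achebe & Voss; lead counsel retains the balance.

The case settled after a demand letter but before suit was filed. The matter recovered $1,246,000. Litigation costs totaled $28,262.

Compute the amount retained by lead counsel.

$221,476.50

Fee base is the gross recovery, $1,246,000; costs are reimbursed separately.
The matter settled after a demand letter but before suit was filed, so the 22.5% rate applies.
$1,246,000 × 22.5% = $280,350.00
Referral share: 21% of $280,350.00 = $58,873.50; lead counsel retains $280,350.00 − $58,873.50 = $221,476.50.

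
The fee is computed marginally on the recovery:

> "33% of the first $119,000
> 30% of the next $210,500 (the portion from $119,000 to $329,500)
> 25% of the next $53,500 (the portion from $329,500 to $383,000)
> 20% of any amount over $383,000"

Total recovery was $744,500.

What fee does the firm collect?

First $119,000 at 33% = $39,270.00
Next $210,500 at 30% = $63,150.00
Next $53,500 at 25% = $13,375.00
Remaining $361,500 at 20% = $72,300.00
Fee: $39,270.00 + $63,150.00 + $13,375.00 + $72,300.00 = $188,095.00

$188,095.00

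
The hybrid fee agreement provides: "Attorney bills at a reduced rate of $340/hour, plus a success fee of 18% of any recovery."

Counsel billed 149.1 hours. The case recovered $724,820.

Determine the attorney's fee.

$181,161.60

Hourly: 149.1 × $340 = $50,694.00
Success fee: 18% of $724,820 = $130,467.60
Total: $50,694.00 + $130,467.60 = $181,161.60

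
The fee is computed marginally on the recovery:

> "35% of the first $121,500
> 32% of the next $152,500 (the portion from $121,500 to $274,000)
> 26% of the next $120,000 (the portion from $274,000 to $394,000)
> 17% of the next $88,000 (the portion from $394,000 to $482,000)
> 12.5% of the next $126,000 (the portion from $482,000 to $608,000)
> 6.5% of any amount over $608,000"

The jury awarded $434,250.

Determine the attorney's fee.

$129,367.50

First $121,500 at 35% = $42,525.00
Next $152,500 at 32% = $48,800.00
Next $120,000 at 26% = $31,200.00
Remaining $40,250 at 17% = $6,842.50
Fee: $42,525.00 + $48,800.00 + $31,200.00 + $6,842.50 = $129,367.50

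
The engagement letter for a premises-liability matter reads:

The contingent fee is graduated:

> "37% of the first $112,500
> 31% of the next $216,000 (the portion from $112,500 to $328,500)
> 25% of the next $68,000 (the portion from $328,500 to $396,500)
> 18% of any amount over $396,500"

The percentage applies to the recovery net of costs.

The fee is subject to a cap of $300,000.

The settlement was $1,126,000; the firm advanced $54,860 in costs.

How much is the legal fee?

Fee base (net of costs): $1,126,000 − $54,860 = $1,071,140
First $112,500 at 37% = $41,625.00
Next $216,000 at 31% = $66,960.00
Next $68,000 at 25% = $17,000.00
Remaining $674,640 at 18% = $121,435.20
Fee: $41,625.00 + $66,960.00 + $17,000.00 + $121,435.20 = $247,020.20
$247,020.20 is under the $300,000 cap.

$247,020.20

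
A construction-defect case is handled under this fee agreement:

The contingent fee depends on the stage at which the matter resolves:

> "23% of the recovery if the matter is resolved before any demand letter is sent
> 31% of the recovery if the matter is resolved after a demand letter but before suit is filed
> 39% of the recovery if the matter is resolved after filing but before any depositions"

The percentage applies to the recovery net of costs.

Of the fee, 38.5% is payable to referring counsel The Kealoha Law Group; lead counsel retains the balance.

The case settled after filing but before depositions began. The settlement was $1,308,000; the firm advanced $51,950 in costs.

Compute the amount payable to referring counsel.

Fee base (net of costs): $1,308,000 − $51,950 = $1,256,050
The matter settled after filing but before depositions began, so the 39% rate applies.
$1,256,050 × 39% = $489,859.50
Referral share: 38.5% of $489,859.50 = $188,595.91; lead counsel retains $489,859.50 − $188,595.91 = $301,263.59.

$188,595.91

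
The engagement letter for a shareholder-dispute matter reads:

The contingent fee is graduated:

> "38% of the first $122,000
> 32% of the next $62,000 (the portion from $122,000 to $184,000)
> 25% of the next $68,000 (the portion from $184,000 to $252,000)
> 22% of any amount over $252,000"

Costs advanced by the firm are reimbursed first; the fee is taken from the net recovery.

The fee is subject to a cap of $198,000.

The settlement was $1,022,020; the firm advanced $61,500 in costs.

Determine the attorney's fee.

$198,000.00

Fee base (net of costs): $1,022,020 − $61,500 = $960,520
First $122,000 at 38% = $46,360.00
Next $62,000 at 32% = $19,840.00
Next $68,000 at 25% = $17,000.00
Remaining $708,520 at 22% = $155,874.40
Fee: $46,360.00 + $19,840.00 + $17,000.00 + $155,874.40 = $239,074.40
$239,074.40 exceeds the $198,000 cap, so the fee is capped at $198,000.00.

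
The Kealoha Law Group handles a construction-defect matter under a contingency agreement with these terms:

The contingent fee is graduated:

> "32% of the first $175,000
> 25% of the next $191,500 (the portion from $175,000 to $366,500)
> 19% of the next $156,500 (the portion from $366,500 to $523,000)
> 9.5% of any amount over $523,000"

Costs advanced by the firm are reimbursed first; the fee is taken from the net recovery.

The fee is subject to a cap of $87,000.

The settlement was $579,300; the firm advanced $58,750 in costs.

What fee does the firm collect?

$87,000.00

Fee base (net of costs): $579,300 − $58,750 = $520,550
First $175,000 at 32% = $56,000.00
Next $191,500 at 25% = $47,875.00
Remaining $154,050 at 19% = $29,269.50
Fee: $56,000.00 + $47,875.00 + $29,269.50 = $133,144.50
$133,144.50 exceeds the $87,000 cap, so the fee is capped at $87,000.00.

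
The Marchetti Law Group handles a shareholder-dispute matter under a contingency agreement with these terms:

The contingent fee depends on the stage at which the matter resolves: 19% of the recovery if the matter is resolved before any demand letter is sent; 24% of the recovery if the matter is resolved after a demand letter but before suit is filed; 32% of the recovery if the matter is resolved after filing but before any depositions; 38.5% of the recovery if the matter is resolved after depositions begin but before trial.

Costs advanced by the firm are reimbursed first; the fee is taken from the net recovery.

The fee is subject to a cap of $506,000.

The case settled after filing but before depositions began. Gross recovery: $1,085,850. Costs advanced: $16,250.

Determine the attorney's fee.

$342,272.00

Fee base (net of costs): $1,085,850 − $16,250 = $1,069,600
The matter settled after filing but before depositions began, so the 32% rate applies.
$1,069,600 × 32% = $342,272.00
$342,272.00 is under the $506,000 cap.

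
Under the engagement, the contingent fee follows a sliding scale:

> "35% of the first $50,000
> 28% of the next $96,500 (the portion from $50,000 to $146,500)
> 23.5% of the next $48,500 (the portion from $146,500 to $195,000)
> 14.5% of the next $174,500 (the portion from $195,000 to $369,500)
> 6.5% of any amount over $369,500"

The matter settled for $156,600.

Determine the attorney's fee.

$46,893.50

First $50,000 at 35% = $17,500.00
Next $96,500 at 28% = $27,020.00
Remaining $10,100 at 23.5% = $2,373.50
Fee: $17,500.00 + $27,020.00 + $2,373.50 = $46,893.50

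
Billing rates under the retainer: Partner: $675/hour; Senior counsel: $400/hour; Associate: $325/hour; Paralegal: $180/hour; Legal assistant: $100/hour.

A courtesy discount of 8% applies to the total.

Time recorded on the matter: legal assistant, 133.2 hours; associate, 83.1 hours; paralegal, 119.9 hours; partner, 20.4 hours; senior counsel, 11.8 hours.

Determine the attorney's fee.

Partner: 20.4 × $675 = $13,770.00
Senior counsel: 11.8 × $400 = $4,720.00
Associate: 83.1 × $325 = $27,007.50
Paralegal: 119.9 × $180 = $21,582.00
Legal assistant: 133.2 × $100 = $13,320.00
Subtotal: $80,399.50
Less 8% discount: −$6,431.96
Total: $80,399.50 − $6,431.96 = $73,967.54

$73,967.54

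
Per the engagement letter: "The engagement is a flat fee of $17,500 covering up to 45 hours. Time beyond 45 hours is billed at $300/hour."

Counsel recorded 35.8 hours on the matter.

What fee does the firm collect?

$17,500.00

35.8 hours is within the 45-hour scope; only the flat fee applies.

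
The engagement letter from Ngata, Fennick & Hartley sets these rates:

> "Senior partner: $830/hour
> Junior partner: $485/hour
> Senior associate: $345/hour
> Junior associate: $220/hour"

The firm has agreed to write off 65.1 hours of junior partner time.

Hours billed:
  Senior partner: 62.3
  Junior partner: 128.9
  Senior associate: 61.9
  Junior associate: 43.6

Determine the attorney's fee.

$113,599.50

Senior partner: 62.3 × $830 = $51,709.00
Junior partner: 128.9 × $485 = $62,516.50
Senior associate: 61.9 × $345 = $21,355.50
Junior associate: 43.6 × $220 = $9,592.00
Subtotal: $145,173.00
Write-off: 65.1 × $485 = $31,573.50
Total: $145,173.00 − $31,573.50 = $113,599.50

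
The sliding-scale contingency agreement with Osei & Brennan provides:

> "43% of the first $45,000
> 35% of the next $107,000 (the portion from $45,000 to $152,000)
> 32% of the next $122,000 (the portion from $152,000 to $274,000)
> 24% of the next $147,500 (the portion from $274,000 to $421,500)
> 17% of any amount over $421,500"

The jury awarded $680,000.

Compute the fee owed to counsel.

$175,185.00

First $45,000 at 43% = $19,350.00
Next $107,000 at 35% = $37,450.00
Next $122,000 at 32% = $39,040.00
Next $147,500 at 24% = $35,400.00
Remaining $258,500 at 17% = $43,945.00
Fee: $19,350.00 + $37,450.00 + $39,040.00 + $35,400.00 + $43,945.00 = $175,185.00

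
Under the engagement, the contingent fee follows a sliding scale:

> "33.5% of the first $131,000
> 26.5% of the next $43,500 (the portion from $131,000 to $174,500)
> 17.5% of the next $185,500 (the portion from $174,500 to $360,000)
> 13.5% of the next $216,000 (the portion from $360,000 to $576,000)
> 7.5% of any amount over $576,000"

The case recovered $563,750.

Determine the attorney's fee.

First $131,000 at 33.5% = $43,885.00
Next $43,500 at 26.5% = $11,527.50
Next $185,500 at 17.5% = $32,462.50
Remaining $203,750 at 13.5% = $27,506.25
Fee: $43,885.00 + $11,527.50 + $32,462.50 + $27,506.25 = $115,381.25

$115,381.25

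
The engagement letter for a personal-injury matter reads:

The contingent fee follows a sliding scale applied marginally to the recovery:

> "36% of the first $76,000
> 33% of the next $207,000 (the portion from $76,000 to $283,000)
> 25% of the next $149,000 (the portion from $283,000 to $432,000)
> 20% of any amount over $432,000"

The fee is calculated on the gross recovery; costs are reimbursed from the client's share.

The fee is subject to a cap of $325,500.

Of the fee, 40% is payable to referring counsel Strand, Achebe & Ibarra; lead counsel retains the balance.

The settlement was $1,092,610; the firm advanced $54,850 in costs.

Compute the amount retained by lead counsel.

$159,025.20

Fee base is the gross recovery, $1,092,610; costs are reimbursed separately.
First $76,000 at 36% = $27,360.00
Next $207,000 at 33% = $68,310.00
Next $149,000 at 25% = $37,250.00
Remaining $660,610 at 20% = $132,122.00
Fee: $27,360.00 + $68,310.00 + $37,250.00 + $132,122.00 = $265,042.00
$265,042.00 is under the $325,500 cap.
Referral share: 40% of $265,042.00 = $106,016.80; lead counsel retains $265,042.00 − $106,016.80 = $159,025.20.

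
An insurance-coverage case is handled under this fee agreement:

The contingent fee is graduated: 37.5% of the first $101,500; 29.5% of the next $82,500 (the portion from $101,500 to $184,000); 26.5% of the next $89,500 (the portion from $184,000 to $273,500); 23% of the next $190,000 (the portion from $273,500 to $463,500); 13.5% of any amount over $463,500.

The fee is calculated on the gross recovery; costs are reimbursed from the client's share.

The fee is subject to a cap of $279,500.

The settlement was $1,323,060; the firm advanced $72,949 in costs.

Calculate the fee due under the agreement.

$245,858.10

Fee base is the gross recovery, $1,323,060; costs are reimbursed separately.
First $101,500 at 37.5% = $38,062.50
Next $82,500 at 29.5% = $24,337.50
Next $89,500 at 26.5% = $23,717.50
Next $190,000 at 23% = $43,700.00
Remaining $859,560 at 13.5% = $116,040.60
Fee: $38,062.50 + $24,337.50 + $23,717.50 + $43,700.00 + $116,040.60 = $245,858.10
$245,858.10 is under the $279,500 cap.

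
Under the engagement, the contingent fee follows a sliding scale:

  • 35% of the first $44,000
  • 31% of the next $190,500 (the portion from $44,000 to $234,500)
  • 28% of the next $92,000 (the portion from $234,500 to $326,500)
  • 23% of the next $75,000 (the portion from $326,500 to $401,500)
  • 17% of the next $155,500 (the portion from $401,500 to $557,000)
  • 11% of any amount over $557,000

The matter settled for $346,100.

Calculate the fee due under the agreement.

First $44,000 at 35% = $15,400.00
Next $190,500 at 31% = $59,055.00
Next $92,000 at 28% = $25,760.00
Remaining $19,600 at 23% = $4,508.00
Fee: $15,400.00 + $59,055.00 + $25,760.00 + $4,508.00 = $104,723.00

$104,723.00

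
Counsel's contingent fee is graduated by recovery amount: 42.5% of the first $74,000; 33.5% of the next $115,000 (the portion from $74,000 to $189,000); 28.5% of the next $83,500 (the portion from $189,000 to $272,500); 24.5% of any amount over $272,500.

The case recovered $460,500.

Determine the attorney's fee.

$139,832.50

First $74,000 at 42.5% = $31,450.00
Next $115,000 at 33.5% = $38,525.00
Next $83,500 at 28.5% = $23,797.50
Remaining $188,000 at 24.5% = $46,060.00
Fee: $31,450.00 + $38,525.00 + $23,797.50 + $46,060.00 = $139,832.50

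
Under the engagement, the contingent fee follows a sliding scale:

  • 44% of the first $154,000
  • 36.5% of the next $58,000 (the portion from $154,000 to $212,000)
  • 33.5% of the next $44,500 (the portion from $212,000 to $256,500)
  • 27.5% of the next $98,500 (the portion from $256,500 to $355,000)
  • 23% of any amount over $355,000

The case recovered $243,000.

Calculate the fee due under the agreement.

$99,315.00

First $154,000 at 44% = $67,760.00
Next $58,000 at 36.5% = $21,170.00
Remaining $31,000 at 33.5% = $10,385.00
Fee: $67,760.00 + $21,170.00 + $10,385.00 = $99,315.00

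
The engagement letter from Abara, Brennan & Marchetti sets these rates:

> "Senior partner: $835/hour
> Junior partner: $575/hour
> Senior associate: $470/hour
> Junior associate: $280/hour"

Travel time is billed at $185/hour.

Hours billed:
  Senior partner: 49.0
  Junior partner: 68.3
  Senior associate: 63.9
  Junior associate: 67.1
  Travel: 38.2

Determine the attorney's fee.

$136,075.50

Senior partner: 49.0 × $835 = $40,915.00
Junior partner: 68.3 × $575 = $39,272.50
Senior associate: 63.9 × $470 = $30,033.00
Junior associate: 67.1 × $280 = $18,788.00
Subtotal: $40,915.00 + $39,272.50 + $30,033.00 + $18,788.00 = $129,008.50
Travel: 38.2 × $185 = $7,067.00
Total: $129,008.50 + $7,067.00 = $136,075.50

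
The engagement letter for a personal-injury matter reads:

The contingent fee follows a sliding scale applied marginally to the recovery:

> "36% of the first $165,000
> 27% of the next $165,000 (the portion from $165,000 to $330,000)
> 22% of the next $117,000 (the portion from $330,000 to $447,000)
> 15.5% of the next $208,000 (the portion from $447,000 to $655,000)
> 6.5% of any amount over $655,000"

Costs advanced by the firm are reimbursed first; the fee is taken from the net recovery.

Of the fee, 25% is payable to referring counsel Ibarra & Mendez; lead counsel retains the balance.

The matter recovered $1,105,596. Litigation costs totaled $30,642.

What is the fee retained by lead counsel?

$141,920.26

Fee base (net of costs): $1,105,596 − $30,642 = $1,074,954
First $165,000 at 36% = $59,400.00
Next $165,000 at 27% = $44,550.00
Next $117,000 at 22% = $25,740.00
Next $208,000 at 15.5% = $32,240.00
Remaining $419,954 at 6.5% = $27,297.01
Fee: $59,400.00 + $44,550.00 + $25,740.00 + $32,240.00 + $27,297.01 = $189,227.01
Referral share: 25% of $189,227.01 = $47,306.75; lead counsel retains $189,227.01 − $47,306.75 = $141,920.26.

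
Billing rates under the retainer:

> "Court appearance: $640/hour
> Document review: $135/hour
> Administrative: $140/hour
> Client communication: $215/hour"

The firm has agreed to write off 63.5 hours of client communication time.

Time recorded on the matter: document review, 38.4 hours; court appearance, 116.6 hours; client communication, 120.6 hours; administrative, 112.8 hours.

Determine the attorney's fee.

Court appearance: 116.6 × $640 = $74,624.00
Document review: 38.4 × $135 = $5,184.00
Administrative: 112.8 × $140 = $15,792.00
Client communication: 120.6 × $215 = $25,929.00
Subtotal: $121,529.00
Write-off: 63.5 × $215 = $13,652.50
Total: $121,529.00 − $13,652.50 = $107,876.50

$107,876.50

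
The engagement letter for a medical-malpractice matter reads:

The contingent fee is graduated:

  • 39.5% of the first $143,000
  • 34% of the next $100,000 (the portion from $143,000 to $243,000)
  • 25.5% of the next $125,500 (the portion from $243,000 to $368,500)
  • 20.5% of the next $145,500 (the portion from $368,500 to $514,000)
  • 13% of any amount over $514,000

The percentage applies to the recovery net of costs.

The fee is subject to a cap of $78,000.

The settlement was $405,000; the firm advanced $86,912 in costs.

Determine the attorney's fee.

Fee base (net of costs): $405,000 − $86,912 = $318,088
First $143,000 at 39.5% = $56,485.00
Next $100,000 at 34% = $34,000.00
Remaining $75,088 at 25.5% = $19,147.44
Fee: $56,485.00 + $34,000.00 + $19,147.44 = $109,632.44
$109,632.44 exceeds the $78,000 cap, so the fee is capped at $78,000.00.

$78,000.00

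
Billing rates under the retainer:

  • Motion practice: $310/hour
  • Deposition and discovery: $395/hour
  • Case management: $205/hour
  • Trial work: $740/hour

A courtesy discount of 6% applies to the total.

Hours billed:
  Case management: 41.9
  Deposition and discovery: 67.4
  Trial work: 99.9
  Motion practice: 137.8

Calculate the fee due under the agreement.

Motion practice: 137.8 × $310 = $42,718.00
Deposition and discovery: 67.4 × $395 = $26,623.00
Case management: 41.9 × $205 = $8,589.50
Trial work: 99.9 × $740 = $73,926.00
Subtotal: $151,856.50
Less 6% discount: −$9,111.39
Total: $151,856.50 − $9,111.39 = $142,745.11

$142,745.11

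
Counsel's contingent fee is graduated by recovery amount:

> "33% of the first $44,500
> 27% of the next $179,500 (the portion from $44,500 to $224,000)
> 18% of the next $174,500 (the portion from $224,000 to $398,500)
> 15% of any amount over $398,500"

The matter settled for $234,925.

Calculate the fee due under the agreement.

$65,116.50

First $44,500 at 33% = $14,685.00
Next $179,500 at 27% = $48,465.00
Remaining $10,925 at 18% = $1,966.50
Fee: $14,685.00 + $48,465.00 + $1,966.50 = $65,116.50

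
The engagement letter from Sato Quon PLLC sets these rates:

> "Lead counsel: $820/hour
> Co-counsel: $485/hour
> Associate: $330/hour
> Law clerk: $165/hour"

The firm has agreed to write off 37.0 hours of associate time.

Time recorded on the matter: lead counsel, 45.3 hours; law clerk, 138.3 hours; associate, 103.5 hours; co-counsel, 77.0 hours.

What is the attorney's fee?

$119,255.50

Lead counsel: 45.3 × $820 = $37,146.00
Co-counsel: 77.0 × $485 = $37,345.00
Associate: 103.5 × $330 = $34,155.00
Law clerk: 138.3 × $165 = $22,819.50
Subtotal: $131,465.50
Write-off: 37.0 × $330 = $12,210.00
Total: $131,465.50 − $12,210.00 = $119,255.50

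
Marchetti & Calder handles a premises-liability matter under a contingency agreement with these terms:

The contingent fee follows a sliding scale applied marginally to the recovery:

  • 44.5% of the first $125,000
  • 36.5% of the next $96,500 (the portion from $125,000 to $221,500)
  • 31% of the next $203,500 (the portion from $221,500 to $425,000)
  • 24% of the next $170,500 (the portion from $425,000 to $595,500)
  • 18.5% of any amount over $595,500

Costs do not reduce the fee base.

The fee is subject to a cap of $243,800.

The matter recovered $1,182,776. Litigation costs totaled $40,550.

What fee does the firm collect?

$243,800.00

Fee base is the gross recovery, $1,182,776; costs are reimbursed separately.
First $125,000 at 44.5% = $55,625.00
Next $96,500 at 36.5% = $35,222.50
Next $203,500 at 31% = $63,085.00
Next $170,500 at 24% = $40,920.00
Remaining $587,276 at 18.5% = $108,646.06
Fee: $55,625.00 + $35,222.50 + $63,085.00 + $40,920.00 + $108,646.06 = $303,498.56
$303,498.56 exceeds the $243,800 cap, so the fee is capped at $243,800.00.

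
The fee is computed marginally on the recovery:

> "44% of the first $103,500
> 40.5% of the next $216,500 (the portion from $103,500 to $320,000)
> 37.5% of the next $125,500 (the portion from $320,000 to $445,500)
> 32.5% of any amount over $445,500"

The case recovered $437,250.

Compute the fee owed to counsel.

$177,191.25

First $103,500 at 44% = $45,540.00
Next $216,500 at 40.5% = $87,682.50
Remaining $117,250 at 37.5% = $43,968.75
Fee: $45,540.00 + $87,682.50 + $43,968.75 = $177,191.25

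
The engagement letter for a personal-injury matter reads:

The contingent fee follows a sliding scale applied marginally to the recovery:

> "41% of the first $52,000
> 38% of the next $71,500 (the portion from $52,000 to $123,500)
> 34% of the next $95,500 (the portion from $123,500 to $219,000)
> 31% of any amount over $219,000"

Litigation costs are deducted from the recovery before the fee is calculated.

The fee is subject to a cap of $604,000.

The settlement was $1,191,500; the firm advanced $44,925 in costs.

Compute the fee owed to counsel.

Fee base (net of costs): $1,191,500 − $44,925 = $1,146,575
First $52,000 at 41% = $21,320.00
Next $71,500 at 38% = $27,170.00
Next $95,500 at 34% = $32,470.00
Remaining $927,575 at 31% = $287,548.25
Fee: $21,320.00 + $27,170.00 + $32,470.00 + $287,548.25 = $368,508.25
$368,508.25 is under the $604,000 cap.

$368,508.25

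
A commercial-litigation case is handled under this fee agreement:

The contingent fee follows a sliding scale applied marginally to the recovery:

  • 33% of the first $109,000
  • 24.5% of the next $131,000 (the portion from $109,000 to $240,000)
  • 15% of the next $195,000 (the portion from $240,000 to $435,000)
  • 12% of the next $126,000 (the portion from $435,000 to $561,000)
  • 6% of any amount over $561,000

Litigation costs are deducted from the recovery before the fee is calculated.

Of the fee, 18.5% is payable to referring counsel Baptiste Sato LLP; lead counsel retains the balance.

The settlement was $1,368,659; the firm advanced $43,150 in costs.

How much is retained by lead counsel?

Fee base (net of costs): $1,368,659 − $43,150 = $1,325,509
First $109,000 at 33% = $35,970.00
Next $131,000 at 24.5% = $32,095.00
Next $195,000 at 15% = $29,250.00
Next $126,000 at 12% = $15,120.00
Remaining $764,509 at 6% = $45,870.54
Fee: $35,970.00 + $32,095.00 + $29,250.00 + $15,120.00 + $45,870.54 = $158,305.54
Referral share: 18.5% of $158,305.54 = $29,286.52; lead counsel retains $158,305.54 − $29,286.52 = $129,019.02.

$129,019.02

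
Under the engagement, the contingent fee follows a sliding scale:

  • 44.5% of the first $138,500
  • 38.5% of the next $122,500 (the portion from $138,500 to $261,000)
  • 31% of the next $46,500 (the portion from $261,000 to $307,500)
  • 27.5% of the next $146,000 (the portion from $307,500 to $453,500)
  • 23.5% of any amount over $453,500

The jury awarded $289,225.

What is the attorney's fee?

$117,544.75

First $138,500 at 44.5% = $61,632.50
Next $122,500 at 38.5% = $47,162.50
Remaining $28,225 at 31% = $8,749.75
Fee: $61,632.50 + $47,162.50 + $8,749.75 = $117,544.75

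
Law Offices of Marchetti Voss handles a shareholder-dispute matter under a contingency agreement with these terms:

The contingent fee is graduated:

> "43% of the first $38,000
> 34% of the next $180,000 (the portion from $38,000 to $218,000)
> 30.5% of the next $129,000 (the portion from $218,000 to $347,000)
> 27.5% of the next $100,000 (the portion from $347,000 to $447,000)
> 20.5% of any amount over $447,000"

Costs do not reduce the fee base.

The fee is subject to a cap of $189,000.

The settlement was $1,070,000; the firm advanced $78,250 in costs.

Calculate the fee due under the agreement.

$189,000.00

Fee base is the gross recovery, $1,070,000; costs are reimbursed separately.
First $38,000 at 43% = $16,340.00
Next $180,000 at 34% = $61,200.00
Next $129,000 at 30.5% = $39,345.00
Next $100,000 at 27.5% = $27,500.00
Remaining $623,000 at 20.5% = $127,715.00
Fee: $16,340.00 + $61,200.00 + $39,345.00 + $27,500.00 + $127,715.00 = $272,100.00
$272,100.00 exceeds the $189,000 cap, so the fee is capped at $189,000.00.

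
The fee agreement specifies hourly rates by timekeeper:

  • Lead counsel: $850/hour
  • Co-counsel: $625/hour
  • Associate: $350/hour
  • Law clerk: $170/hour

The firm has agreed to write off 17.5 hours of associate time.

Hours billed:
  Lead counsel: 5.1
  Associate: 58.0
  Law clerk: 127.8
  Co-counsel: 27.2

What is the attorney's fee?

Lead counsel: 5.1 × $850 = $4,335.00
Co-counsel: 27.2 × $625 = $17,000.00
Associate: 58.0 × $350 = $20,300.00
Law clerk: 127.8 × $170 = $21,726.00
Subtotal: $63,361.00
Write-off: 17.5 × $350 = $6,125.00
Total: $63,361.00 − $6,125.00 = $57,236.00

$57,236.00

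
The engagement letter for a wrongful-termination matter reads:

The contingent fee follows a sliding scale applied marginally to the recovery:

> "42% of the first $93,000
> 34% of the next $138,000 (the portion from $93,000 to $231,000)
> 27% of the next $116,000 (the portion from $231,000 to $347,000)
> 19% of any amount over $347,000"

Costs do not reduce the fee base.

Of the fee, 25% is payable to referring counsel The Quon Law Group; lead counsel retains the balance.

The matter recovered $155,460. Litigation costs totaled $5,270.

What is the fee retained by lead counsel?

$45,222.30

Fee base is the gross recovery, $155,460; costs are reimbursed separately.
First $93,000 at 42% = $39,060.00
Remaining $62,460 at 34% = $21,236.40
Fee: $39,060.00 + $21,236.40 = $60,296.40
Referral share: 25% of $60,296.40 = $15,074.10; lead counsel retains $60,296.40 − $15,074.10 = $45,222.30.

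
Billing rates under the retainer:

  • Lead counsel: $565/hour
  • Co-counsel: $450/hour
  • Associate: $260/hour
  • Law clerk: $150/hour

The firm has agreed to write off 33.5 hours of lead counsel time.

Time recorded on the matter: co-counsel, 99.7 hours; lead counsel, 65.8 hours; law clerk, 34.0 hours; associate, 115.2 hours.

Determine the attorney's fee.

Lead counsel: 65.8 × $565 = $37,177.00
Co-counsel: 99.7 × $450 = $44,865.00
Associate: 115.2 × $260 = $29,952.00
Law clerk: 34.0 × $150 = $5,100.00
Subtotal: $117,094.00
Write-off: 33.5 × $565 = $18,927.50
Total: $117,094.00 − $18,927.50 = $98,166.50

$98,166.50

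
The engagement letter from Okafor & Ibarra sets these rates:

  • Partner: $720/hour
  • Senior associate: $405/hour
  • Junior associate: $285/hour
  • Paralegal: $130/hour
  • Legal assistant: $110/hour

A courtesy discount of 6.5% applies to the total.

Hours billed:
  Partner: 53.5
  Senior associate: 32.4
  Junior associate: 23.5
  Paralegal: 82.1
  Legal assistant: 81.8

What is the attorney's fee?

Partner: 53.5 × $720 = $38,520.00
Senior associate: 32.4 × $405 = $13,122.00
Junior associate: 23.5 × $285 = $6,697.50
Paralegal: 82.1 × $130 = $10,673.00
Legal assistant: 81.8 × $110 = $8,998.00
Subtotal: $78,010.50
Less 6.5% discount: −$5,070.68
Total: $78,010.50 − $5,070.68 = $72,939.82

$72,939.82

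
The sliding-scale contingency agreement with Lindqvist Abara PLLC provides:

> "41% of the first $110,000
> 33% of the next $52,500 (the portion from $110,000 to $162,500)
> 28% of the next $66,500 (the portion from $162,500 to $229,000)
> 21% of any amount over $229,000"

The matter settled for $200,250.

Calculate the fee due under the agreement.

First $110,000 at 41% = $45,100.00
Next $52,500 at 33% = $17,325.00
Remaining $37,750 at 28% = $10,570.00
Fee: $45,100.00 + $17,325.00 + $10,570.00 = $72,995.00

$72,995.00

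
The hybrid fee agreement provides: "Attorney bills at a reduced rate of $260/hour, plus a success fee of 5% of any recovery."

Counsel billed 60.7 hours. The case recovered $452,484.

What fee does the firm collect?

$38,406.20

Hourly: 60.7 × $260 = $15,782.00
Success fee: 5% of $452,484 = $22,624.20
Total: $15,782.00 + $22,624.20 = $38,406.20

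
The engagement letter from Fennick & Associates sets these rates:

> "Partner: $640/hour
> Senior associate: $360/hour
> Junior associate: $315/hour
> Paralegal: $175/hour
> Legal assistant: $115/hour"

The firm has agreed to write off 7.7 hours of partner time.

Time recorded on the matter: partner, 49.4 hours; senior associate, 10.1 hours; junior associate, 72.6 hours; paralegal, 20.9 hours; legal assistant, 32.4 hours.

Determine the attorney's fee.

Partner: 49.4 × $640 = $31,616.00
Senior associate: 10.1 × $360 = $3,636.00
Junior associate: 72.6 × $315 = $22,869.00
Paralegal: 20.9 × $175 = $3,657.50
Legal assistant: 32.4 × $115 = $3,726.00
Subtotal: $65,504.50
Write-off: 7.7 × $640 = $4,928.00
Total: $65,504.50 − $4,928.00 = $60,576.50

$60,576.50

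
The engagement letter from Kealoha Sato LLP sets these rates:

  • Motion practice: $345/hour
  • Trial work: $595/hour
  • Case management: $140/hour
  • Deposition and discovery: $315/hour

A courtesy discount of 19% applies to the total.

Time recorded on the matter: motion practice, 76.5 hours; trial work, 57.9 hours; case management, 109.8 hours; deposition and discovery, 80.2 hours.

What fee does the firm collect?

Motion practice: 76.5 × $345 = $26,392.50
Trial work: 57.9 × $595 = $34,450.50
Case management: 109.8 × $140 = $15,372.00
Deposition and discovery: 80.2 × $315 = $25,263.00
Subtotal: $101,478.00
Less 19% discount: −$19,280.82
Total: $101,478.00 − $19,280.82 = $82,197.18

$82,197.18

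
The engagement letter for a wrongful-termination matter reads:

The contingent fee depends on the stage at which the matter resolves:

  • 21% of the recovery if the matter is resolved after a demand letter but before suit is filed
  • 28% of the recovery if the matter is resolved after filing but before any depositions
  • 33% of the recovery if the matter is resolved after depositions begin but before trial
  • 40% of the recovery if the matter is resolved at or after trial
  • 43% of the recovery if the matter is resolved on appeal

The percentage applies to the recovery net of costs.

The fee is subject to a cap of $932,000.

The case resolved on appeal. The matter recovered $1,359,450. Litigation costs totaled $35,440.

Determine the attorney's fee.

$569,324.30

Fee base (net of costs): $1,359,450 − $35,440 = $1,324,010
The matter resolved on appeal, so the 43% rate applies.
$1,324,010 × 43% = $569,324.30
$569,324.30 is under the $932,000 cap.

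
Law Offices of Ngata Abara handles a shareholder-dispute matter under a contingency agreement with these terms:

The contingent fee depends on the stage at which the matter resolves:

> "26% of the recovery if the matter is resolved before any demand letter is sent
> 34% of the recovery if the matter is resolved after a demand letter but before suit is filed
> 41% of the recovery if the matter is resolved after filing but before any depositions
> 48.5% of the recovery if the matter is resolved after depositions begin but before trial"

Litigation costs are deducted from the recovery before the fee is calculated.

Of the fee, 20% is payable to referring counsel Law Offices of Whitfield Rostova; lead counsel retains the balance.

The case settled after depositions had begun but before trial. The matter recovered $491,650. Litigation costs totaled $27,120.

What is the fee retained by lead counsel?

$180,237.64

Fee base (net of costs): $491,650 − $27,120 = $464,530
The matter settled after depositions had begun but before trial, so the 48.5% rate applies.
$464,530 × 48.5% = $225,297.05
Referral share: 20% of $225,297.05 = $45,059.41; lead counsel retains $225,297.05 − $45,059.41 = $180,237.64.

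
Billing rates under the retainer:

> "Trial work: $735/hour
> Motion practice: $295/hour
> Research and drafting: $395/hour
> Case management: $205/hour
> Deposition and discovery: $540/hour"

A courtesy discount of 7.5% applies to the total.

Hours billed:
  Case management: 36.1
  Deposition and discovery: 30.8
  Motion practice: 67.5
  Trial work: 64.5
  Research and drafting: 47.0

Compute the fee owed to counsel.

Trial work: 64.5 × $735 = $47,407.50
Motion practice: 67.5 × $295 = $19,912.50
Research and drafting: 47.0 × $395 = $18,565.00
Case management: 36.1 × $205 = $7,400.50
Deposition and discovery: 30.8 × $540 = $16,632.00
Subtotal: $109,917.50
Less 7.5% discount: −$8,243.81
Total: $109,917.50 − $8,243.81 = $101,673.69

$101,673.69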